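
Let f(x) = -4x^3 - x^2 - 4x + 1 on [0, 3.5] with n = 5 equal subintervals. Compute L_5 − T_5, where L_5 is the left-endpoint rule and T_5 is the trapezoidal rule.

69.2125

L_5 = -122.43.
T_5 = -191.6425.
L_5 − T_5 = 69.2125.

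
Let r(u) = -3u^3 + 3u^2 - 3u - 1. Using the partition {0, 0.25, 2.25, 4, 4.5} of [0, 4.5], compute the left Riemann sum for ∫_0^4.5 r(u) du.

-128.75390625

Subinterval widths: 0.25, 2, 1.75, 0.5.
Left endpoints: 0, 0.25, 2.25, 4.
r(0) = -1, r(0.25) = -1.609375, r(2.25) = -26.734375, r(4) = -157.
Sum = Σ Δu_i · r(u_i).
Sum = -128.75390625.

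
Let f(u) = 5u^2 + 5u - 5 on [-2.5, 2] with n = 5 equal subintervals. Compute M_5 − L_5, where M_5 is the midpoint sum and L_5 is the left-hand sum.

M_5 = 9.73125.
L_5 = 9.225.
M_5 − L_5 = 0.50625.

0.50625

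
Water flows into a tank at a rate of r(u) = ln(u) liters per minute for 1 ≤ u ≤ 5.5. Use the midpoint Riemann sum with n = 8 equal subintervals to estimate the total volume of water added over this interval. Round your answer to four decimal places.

Δu = (5.5 − 1)/8 = 0.5625.
Midpoints: 1.28125, 1.84375, 2.40625, 2.96875, 3.53125, 4.09375, 4.65625, 5.21875.
r(1.28125) ≈ 0.2478, r(1.84375) ≈ 0.6118, r(2.40625) ≈ 0.8781, r(2.96875) ≈ 1.0881, r(3.53125) ≈ 1.2617, r(4.09375) ≈ 1.4095, r(4.65625) ≈ 1.5382, r(5.21875) ≈ 1.6523.
Sum = Δu · [r(1.28125) + r(1.84375) + r(2.40625) + ...].
Sum ≈ 4.8867.

4.8867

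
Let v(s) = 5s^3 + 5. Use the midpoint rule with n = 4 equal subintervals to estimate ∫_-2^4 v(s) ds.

Δs = (4 − (-2))/4 = 1.5.
Midpoints: -1.25, 0.25, 1.75, 3.25.
v(-1.25) = -4.765625, v(0.25) = 5.078125, v(1.75) = 31.796875, v(3.25) = 176.640625.
Sum = Δs · [v(-1.25) + v(0.25) + v(1.75) + v(3.25)].
Sum = 313.125.

313.125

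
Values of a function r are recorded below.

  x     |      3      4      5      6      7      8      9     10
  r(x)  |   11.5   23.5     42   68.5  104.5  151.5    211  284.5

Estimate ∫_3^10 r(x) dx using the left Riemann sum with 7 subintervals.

Δx = 1.
Sum = 1·[11.5 + 23.5 + 42 + 68.5 + 104.5 + 151.5 + 211] = 612.5.

612.5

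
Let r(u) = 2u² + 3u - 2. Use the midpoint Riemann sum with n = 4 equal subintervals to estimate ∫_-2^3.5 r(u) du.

Δu = (3.5 − (-2))/4 = 1.375.
Midpoints: -1.3125, 0.0625, 1.4375, 2.8125.
r(-1.3125) = -2.4921875, r(0.0625) = -1.8046875, r(1.4375) = 6.4453125, r(2.8125) = 22.2578125.
Sum = Δu · [r(-1.3125) + r(0.0625) + r(1.4375) + r(2.8125)].
Sum = 33.55859375.

33.55859375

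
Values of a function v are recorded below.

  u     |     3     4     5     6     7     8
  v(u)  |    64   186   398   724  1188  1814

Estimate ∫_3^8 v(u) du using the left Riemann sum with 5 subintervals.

2560

Δu = 1.
Sum = 1·[64 + 186 + 398 + 724 + 1188] = 2560.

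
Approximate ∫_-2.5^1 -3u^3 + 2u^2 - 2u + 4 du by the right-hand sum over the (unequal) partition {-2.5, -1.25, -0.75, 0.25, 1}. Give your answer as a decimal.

Subinterval widths: 1.25, 0.5, 1, 0.75.
Right endpoints: -1.25, -0.75, 0.25, 1.
f(-1.25) = 15.484375, f(-0.75) = 7.890625, f(0.25) = 3.578125, f(1) = 1.
Sum = Σ Δu_i · f(u_i).
Sum = 27.62890625.

27.62890625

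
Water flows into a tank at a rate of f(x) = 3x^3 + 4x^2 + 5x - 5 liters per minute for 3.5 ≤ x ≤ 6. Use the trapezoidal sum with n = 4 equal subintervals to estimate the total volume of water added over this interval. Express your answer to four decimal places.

1144.7705

Δx = (6 − 3.5)/4 = 0.625.
f(3.5) = 190.125, f(4.125) = 150659/512, f(4.75) = 430.515625, f(5.375) = 308889/512, f(6) = 817.
T_4 = (Δx/2)·[f(x_0) + 2f(x_1) + 2f(x_2) + 2f(x_3) + f(x_4)].
Sum ≈ 1144.7705.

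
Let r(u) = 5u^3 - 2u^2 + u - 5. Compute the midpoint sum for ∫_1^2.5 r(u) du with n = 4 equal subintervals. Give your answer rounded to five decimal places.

32.52686

Δu = (2.5 − 1)/4 = 0.375.
Midpoints: 1.1875, 1.5625, 1.9375, 2.3125.
r(1.1875) = 7127/4096, r(1.5625) = 44045/4096, r(1.9375) = 105659/4096, r(2.3125) = 198449/4096.
Sum = Δu · [r(1.1875) + r(1.5625) + r(1.9375) + r(2.3125)].
Sum ≈ 32.52686.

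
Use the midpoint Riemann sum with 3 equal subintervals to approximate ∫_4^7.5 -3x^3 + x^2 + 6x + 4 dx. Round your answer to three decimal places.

-1906.858

Δx = (7.5 − 4)/3 = 7/6.
Midpoints: 55/12, 5.75, 83/12.
f(55/12) = -45377/192, f(5.75) = -498.765625, f(83/12) = -518023/576.
Sum = Δx · [f(55/12) + f(5.75) + f(83/12)].
Sum ≈ -1906.858.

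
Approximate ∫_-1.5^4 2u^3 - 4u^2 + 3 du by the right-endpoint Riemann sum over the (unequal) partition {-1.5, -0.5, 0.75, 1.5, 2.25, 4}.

Subinterval widths: 1, 1.25, 0.75, 0.75, 1.75.
Right endpoints: -0.5, 0.75, 1.5, 2.25, 4.
f(-0.5) = 1.75, f(0.75) = 1.59375, f(1.5) = 0.75, f(2.25) = 5.53125, f(4) = 67.
Sum = Σ Δu_i · f(u_i).
Sum = 125.703125.

125.703125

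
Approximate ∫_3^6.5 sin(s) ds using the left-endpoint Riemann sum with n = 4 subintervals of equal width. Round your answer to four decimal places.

Δs = (6.5 − 3)/4 = 0.875.
Left endpoints: 3, 3.875, 4.75, 5.625.
f(3) ≈ 0.1411, f(3.875) ≈ -0.6694, f(4.75) ≈ -0.9993, f(5.625) ≈ -0.6117.
Sum = Δs · [f(3) + f(3.875) + f(4.75) + f(5.625)].
Sum ≈ -1.8719.

-1.8719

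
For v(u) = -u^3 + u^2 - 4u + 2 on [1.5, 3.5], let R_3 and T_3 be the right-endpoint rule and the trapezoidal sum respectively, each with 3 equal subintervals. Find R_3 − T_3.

R_3 ≈ -52.54630.
T_3 ≈ -40.04630.
R_3 − T_3 = -12.5.

-12.5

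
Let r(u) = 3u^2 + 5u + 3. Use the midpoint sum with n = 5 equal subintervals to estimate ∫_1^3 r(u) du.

Δu = (3 − 1)/5 = 0.4.
Midpoints: 1.2, 1.6, 2, 2.4, 2.8.
r(1.2) = 13.32, r(1.6) = 18.68, r(2) = 25, r(2.4) = 32.28, r(2.8) = 40.52.
Sum = Δu · [r(1.2) + r(1.6) + r(2) + r(2.4) + r(2.8)].
Sum = 51.92.

51.92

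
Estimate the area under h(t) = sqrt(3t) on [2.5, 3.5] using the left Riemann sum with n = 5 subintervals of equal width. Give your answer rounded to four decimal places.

2.9461

Δt = (3.5 − 2.5)/5 = 0.2.
Left endpoints: 2.5, 2.7, 2.9, 3.1, 3.3.
h(2.5) ≈ 2.7386, h(2.7) ≈ 2.8460, h(2.9) ≈ 2.9496, h(3.1) ≈ 3.0496, h(3.3) ≈ 3.1464.
Sum = Δt · [h(2.5) + h(2.7) + h(2.9) + h(3.1) + h(3.3)].
Sum ≈ 2.9461.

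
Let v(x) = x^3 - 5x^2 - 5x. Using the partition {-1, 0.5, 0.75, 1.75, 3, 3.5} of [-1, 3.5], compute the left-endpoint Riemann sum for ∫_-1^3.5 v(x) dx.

-48.42578125

Subinterval widths: 1.5, 0.25, 1, 1.25, 0.5.
Left endpoints: -1, 0.5, 0.75, 1.75, 3.
v(-1) = -1, v(0.5) = -3.625, v(0.75) = -6.140625, v(1.75) = -18.703125, v(3) = -33.
Sum = Σ Δx_i · v(x_i).
Sum = -48.42578125.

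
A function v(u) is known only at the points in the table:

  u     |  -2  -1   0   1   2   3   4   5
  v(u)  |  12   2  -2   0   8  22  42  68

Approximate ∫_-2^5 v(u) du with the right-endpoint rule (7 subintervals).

140

Δu = 1.
Sum = 1·[2 + (-2) + 0 + 8 + 22 + 42 + 68] = 140.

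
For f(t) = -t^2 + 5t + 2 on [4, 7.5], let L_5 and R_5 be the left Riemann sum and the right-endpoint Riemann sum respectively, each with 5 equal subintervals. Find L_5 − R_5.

15.925

L_5 = -3.99.
R_5 = -19.915.
L_5 − R_5 = 15.925.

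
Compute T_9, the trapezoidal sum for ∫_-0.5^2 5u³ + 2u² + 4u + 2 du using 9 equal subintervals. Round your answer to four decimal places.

38.2645

Δu = (2 − (-0.5))/9 = 5/18.
f(-0.5) = -0.125, f(-2/9) = 842/729, f(1/18) = 13001/5832, f(1/3) = 101/27, f(11/18) = 36931/5832, f(8/9) = 7762/729, f(7/6) = 3743/216, f(13/9) = 19697/729, f(31/18) = 235391/5832, f(2) = 58.
T_9 = (Δu/2)·[f(u_0) + 2f(u_1) + ... + 2f(u_{8}) + f(u_9)].
Sum ≈ 38.2645.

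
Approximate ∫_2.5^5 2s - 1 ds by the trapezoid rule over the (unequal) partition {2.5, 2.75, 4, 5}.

Subinterval widths: 0.25, 1.25, 1.
f(2.5) = 4, f(2.75) = 4.5, f(4) = 7, f(5) = 9.
On each subinterval the trapezoid contributes (Δs_i/2)·[f(s_{i-1}) + f(s_i)].
Sum = 16.25.

16.25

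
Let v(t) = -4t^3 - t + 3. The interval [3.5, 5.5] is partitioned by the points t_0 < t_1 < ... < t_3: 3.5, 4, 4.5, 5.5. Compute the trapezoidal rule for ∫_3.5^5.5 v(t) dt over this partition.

Subinterval widths: 0.5, 0.5, 1.
v(3.5) = -172, v(4) = -257, v(4.5) = -366, v(5.5) = -668.
On each subinterval the trapezoid contributes (Δt_i/2)·[v(t_{i-1}) + v(t_i)].
Sum = -780.

-780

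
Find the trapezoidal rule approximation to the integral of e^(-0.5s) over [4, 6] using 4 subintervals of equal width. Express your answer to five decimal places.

Δs = (6 − 4)/4 = 0.5.
f(4) ≈ 0.13534, f(4.5) ≈ 0.10540, f(5) ≈ 0.08208, f(5.5) ≈ 0.06393, f(6) ≈ 0.04979.
T_4 = (Δs/2)·[f(s_0) + 2f(s_1) + 2f(s_2) + 2f(s_3) + f(s_4)].
Sum ≈ 0.17199.

0.17199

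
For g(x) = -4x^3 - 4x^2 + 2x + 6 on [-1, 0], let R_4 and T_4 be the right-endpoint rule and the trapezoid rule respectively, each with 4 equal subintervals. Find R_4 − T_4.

R_4 = 4.9375.
T_4 = 4.6875.
R_4 − T_4 = 0.25.

0.25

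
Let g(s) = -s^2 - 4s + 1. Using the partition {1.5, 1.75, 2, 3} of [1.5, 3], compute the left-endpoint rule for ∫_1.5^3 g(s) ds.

Subinterval widths: 0.25, 0.25, 1.
Left endpoints: 1.5, 1.75, 2.
g(1.5) = -7.25, g(1.75) = -9.0625, g(2) = -11.
Sum = Σ Δs_i · g(s_i).
Sum = -15.078125.

-15.078125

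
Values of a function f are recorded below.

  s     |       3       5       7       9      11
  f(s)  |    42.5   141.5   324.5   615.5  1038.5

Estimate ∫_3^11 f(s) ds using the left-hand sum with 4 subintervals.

Δs = 2.
Sum = 2·[42.5 + 141.5 + 324.5 + 615.5] = 2248.

2248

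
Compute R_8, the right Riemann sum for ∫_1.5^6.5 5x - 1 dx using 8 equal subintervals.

102.8125

Δx = (6.5 − 1.5)/8 = 0.625.
Right endpoints: 2.125, 2.75, 3.375, 4, 4.625, 5.25, 5.875, 6.5.
f(2.125) = 9.625, f(2.75) = 12.75, f(3.375) = 15.875, f(4) = 19, f(4.625) = 22.125, f(5.25) = 25.25, f(5.875) = 28.375, f(6.5) = 31.5.
Sum = Δx · [f(2.125) + f(2.75) + f(3.375) + ...].
Sum = 102.8125.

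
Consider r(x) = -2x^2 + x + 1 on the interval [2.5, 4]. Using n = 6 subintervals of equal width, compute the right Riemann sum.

Δx = (4 − 2.5)/6 = 0.25.
Right endpoints: 2.75, 3, 3.25, 3.5, 3.75, 4.
r(2.75) = -11.375, r(3) = -14, r(3.25) = -16.875, r(3.5) = -20, r(3.75) = -23.375, r(4) = -27.
Sum = Δx · [r(2.75) + r(3) + r(3.25) + ...].
Sum = -28.15625.

-28.15625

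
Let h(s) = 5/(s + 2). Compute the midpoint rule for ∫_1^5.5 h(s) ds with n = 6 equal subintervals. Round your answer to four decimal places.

Δs = (5.5 − 1)/6 = 0.75.
Midpoints: 1.375, 2.125, 2.875, 3.625, 4.375, 5.125.
h(1.375) = 40/27, h(2.125) = 40/33, h(2.875) = 40/39, h(3.625) = 8/9, h(4.375) = 40/51, h(5.125) = 40/57.
Sum = Δs · [h(1.375) + h(2.125) + h(2.875) + ...].
Sum ≈ 4.5707.

4.5707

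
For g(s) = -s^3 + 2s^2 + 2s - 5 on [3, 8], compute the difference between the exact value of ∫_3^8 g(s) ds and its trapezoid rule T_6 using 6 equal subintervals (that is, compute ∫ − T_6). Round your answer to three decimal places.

8.391

Exact integral: ∫_3^8 g(s) ds ≈ -650.41667.
T_6 ≈ -658.80787.
Error ≈ -650.41667 − (-658.80787) ≈ 8.391.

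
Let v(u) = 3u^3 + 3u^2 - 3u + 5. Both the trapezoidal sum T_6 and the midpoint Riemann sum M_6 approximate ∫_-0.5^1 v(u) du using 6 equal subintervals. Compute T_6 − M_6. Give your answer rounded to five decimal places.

0.12305

T_6 = 8.28515625.
M_6 ≈ 8.1621094.
T_6 − M_6 ≈ 0.12305.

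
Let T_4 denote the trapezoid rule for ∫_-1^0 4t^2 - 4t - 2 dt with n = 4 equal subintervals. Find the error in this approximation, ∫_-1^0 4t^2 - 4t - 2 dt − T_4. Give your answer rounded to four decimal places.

Exact integral: ∫_-1^0 f(t) dt ≈ 1.333333.
T_4 = 1.375.
Error ≈ 1.333333 − 1.375 ≈ -0.0417.

-0.0417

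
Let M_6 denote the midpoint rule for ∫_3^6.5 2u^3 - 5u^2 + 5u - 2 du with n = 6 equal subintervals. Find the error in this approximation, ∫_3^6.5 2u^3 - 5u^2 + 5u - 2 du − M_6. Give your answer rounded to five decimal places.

Exact integral: ∫_3^6.5 f(u) du ≈ 515.4479167.
M_6 ≈ 513.1155961.
Error ≈ 515.4479167 − 513.1155961 ≈ 2.33232.

2.33232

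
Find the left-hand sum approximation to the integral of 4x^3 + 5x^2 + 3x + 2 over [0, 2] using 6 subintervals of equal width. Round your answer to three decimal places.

30.296

Δx = (2 − 0)/6 = 1/3.
Left endpoints: 0, 1/3, 2/3, 1, 4/3, 5/3.
f(0) = 2, f(1/3) = 100/27, f(2/3) = 200/27, f(1) = 14, f(4/3) = 658/27, f(5/3) = 1064/27.
Sum = Δx · [f(0) + f(1/3) + f(2/3) + ...].
Sum ≈ 30.296.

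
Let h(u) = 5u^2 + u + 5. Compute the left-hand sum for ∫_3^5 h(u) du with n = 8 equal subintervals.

Δu = (5 − 3)/8 = 0.25.
Left endpoints: 3, 3.25, 3.5, 3.75, 4, 4.25, 4.5, 4.75.
h(3) = 53, h(3.25) = 61.0625, h(3.5) = 69.75, h(3.75) = 79.0625, h(4) = 89, h(4.25) = 99.5625, h(4.5) = 110.75, h(4.75) = 122.5625.
Sum = Δu · [h(3) + h(3.25) + h(3.5) + ...].
Sum = 171.1875.

171.1875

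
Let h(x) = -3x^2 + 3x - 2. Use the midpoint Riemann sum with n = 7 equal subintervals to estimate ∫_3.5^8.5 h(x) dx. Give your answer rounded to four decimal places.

Δx = (8.5 − 3.5)/7 = 5/7.
Midpoints: 27/7, 32/7, 37/7, 6, 47/7, 52/7, 57/7.
h(27/7) = -1718/49, h(32/7) = -2498/49, h(37/7) = -3428/49, h(6) = -92, h(47/7) = -5738/49, h(52/7) = -7118/49, h(57/7) = -8648/49.
Sum = Δx · [h(27/7) + h(32/7) + h(37/7) + ...].
Sum ≈ -490.6122.

-490.6122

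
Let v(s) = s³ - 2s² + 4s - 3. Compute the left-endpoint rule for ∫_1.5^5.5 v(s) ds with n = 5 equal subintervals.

Δs = (5.5 − 1.5)/5 = 0.8.
Left endpoints: 1.5, 2.3, 3.1, 3.9, 4.7.
v(1.5) = 1.875, v(2.3) = 7.787, v(3.1) = 19.971, v(3.9) = 41.499, v(4.7) = 75.443.
Sum = Δs · [v(1.5) + v(2.3) + v(3.1) + v(3.9) + v(4.7)].
Sum = 117.26.

117.26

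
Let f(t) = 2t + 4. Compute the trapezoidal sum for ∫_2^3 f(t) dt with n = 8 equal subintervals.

9

Δt = (3 − 2)/8 = 0.125.
f(2) = 8, f(2.125) = 8.25, f(2.25) = 8.5, f(2.375) = 8.75, f(2.5) = 9, f(2.625) = 9.25, f(2.75) = 9.5, f(2.875) = 9.75, f(3) = 10.
T_8 = (Δt/2)·[f(t_0) + 2f(t_1) + ... + 2f(t_{7}) + f(t_8)].
Sum = 9.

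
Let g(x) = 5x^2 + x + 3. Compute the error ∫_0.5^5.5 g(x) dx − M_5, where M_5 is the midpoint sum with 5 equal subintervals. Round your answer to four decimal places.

2.0833

Exact integral: ∫_0.5^5.5 g(x) dx ≈ 307.083333.
M_5 = 305.
Error ≈ 307.083333 − 305 ≈ 2.0833.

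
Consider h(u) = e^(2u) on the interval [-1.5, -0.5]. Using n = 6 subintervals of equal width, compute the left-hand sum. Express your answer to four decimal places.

Δu = (-0.5 − (-1.5))/6 = 1/6.
Left endpoints: -1.5, -4/3, -7/6, -1, -5/6, -2/3.
h(-1.5) ≈ 0.0498, h(-4/3) ≈ 0.0695, h(-7/6) ≈ 0.0970, h(-1) ≈ 0.1353, h(-5/6) ≈ 0.1889, h(-2/3) ≈ 0.2636.
Sum = Δu · [h(-1.5) + h(-4/3) + h(-7/6) + ...].
Sum ≈ 0.1340.

0.1340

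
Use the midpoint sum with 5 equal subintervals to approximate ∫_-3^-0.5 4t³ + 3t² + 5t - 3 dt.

-82.5

Δt = (-0.5 − (-3))/5 = 0.5.
Midpoints: -2.75, -2.25, -1.75, -1.25, -0.75.
f(-2.75) = -77.25, f(-2.25) = -44.625, f(-1.75) = -24, f(-1.25) = -12.375, f(-0.75) = -6.75.
Sum = Δt · [f(-2.75) + f(-2.25) + f(-1.75) + f(-1.25) + f(-0.75)].
Sum = -82.5.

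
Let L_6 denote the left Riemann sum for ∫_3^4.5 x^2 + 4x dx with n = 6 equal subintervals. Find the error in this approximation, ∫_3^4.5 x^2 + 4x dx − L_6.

2.140625

Exact integral: ∫_3^4.5 f(x) dx = 43.875.
L_6 = 41.734375.
Error = 43.875 − 41.734375 = 2.140625.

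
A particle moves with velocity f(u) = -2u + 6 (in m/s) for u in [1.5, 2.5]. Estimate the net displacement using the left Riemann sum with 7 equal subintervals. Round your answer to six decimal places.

2.142857

Δu = (2.5 − 1.5)/7 = 1/7.
Left endpoints: 1.5, 23/14, 25/14, 27/14, 29/14, 31/14, 33/14.
f(1.5) = 3, f(23/14) = 19/7, f(25/14) = 17/7, f(27/14) = 15/7, f(29/14) = 13/7, f(31/14) = 11/7, f(33/14) = 9/7.
Sum = Δu · [f(1.5) + f(23/14) + f(25/14) + ...].
Sum ≈ 2.142857.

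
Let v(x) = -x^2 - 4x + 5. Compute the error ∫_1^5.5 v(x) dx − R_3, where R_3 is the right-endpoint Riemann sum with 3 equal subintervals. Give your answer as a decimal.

37.125

Exact integral: ∫_1^5.5 v(x) dx = -91.125.
R_3 = -128.25.
Error = -91.125 − (-128.25) = 37.125.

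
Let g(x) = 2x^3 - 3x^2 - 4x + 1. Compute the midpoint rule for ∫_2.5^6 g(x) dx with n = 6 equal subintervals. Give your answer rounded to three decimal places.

369.861

Δx = (6 − 2.5)/6 = 7/12.
Midpoints: 67/24, 3.375, 95/24, 109/24, 5.125, 137/24.
g(67/24) = 68887/6912, g(3.375) = 30.21484375, g(95/24) = 429947/6912, g(109/24) = 748657/6912, g(5.125) = 170.92578125, g(137/24) = 1744757/6912.
Sum = Δx · [g(67/24) + g(3.375) + g(95/24) + ...].
Sum ≈ 369.861.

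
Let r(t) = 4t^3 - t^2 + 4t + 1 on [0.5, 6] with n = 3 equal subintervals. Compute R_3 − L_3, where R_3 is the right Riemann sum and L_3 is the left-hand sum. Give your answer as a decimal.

R_3 ≈ 2196.9953704.
L_3 ≈ 639.1203704.
R_3 − L_3 = 1557.875.

1557.875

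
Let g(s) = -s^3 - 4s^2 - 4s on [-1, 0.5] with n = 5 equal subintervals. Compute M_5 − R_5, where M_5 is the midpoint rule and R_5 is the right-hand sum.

0.7284375

M_5 = 0.2709375.
R_5 = -0.4575.
M_5 − R_5 = 0.7284375.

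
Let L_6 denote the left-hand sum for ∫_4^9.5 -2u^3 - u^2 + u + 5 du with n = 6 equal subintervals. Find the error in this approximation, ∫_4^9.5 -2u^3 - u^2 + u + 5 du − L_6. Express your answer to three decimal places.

Exact integral: ∫_4^9.5 f(u) du ≈ -4144.36458.
L_6 ≈ -3417.55932.
Error ≈ -4144.36458 − (-3417.55932) ≈ -726.805.

-726.805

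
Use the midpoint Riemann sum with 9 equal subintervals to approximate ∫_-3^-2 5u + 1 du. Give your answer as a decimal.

Δu = (-2 − (-3))/9 = 1/9.
Midpoints: -53/18, -17/6, -49/18, -47/18, -2.5, -43/18, -41/18, -13/6, -37/18.
f(-53/18) = -247/18, f(-17/6) = -79/6, f(-49/18) = -227/18, f(-47/18) = -217/18, f(-2.5) = -11.5, f(-43/18) = -197/18, f(-41/18) = -187/18, f(-13/6) = -59/6, f(-37/18) = -167/18.
Sum = Δu · [f(-53/18) + f(-17/6) + f(-49/18) + ...].
Sum = -11.5.

-11.5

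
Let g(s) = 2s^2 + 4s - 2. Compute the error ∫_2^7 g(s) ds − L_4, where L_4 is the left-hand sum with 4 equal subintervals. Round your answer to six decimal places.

Exact integral: ∫_2^7 g(s) ds ≈ 303.33333333.
L_4 = 237.1875.
Error ≈ 303.33333333 − 237.1875 ≈ 66.145833.

66.145833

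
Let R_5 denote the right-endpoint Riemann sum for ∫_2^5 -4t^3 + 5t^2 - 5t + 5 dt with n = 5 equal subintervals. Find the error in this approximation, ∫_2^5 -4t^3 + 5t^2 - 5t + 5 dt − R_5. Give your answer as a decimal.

120.06

Exact integral: ∫_2^5 f(t) dt = -451.5.
R_5 = -571.56.
Error = -451.5 − (-571.56) = 120.06.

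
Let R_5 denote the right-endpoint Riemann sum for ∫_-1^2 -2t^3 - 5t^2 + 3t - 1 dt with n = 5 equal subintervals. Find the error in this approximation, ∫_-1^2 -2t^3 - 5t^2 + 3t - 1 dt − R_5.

Exact integral: ∫_-1^2 f(t) dt = -21.
R_5 = -29.64.
Error = -21 − (-29.64) = 8.64.

8.64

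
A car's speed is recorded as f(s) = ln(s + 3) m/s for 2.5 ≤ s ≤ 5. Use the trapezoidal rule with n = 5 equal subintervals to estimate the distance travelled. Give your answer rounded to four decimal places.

4.7582

Δs = (5 − 2.5)/5 = 0.5.
f(2.5) ≈ 1.7047, f(3) ≈ 1.7918, f(3.5) ≈ 1.8718, f(4) ≈ 1.9459, f(4.5) ≈ 2.0149, f(5) ≈ 2.0794.
T_5 = (Δs/2)·[f(s_0) + 2f(s_1) + ... + 2f(s_{4}) + f(s_5)].
Sum ≈ 4.7582.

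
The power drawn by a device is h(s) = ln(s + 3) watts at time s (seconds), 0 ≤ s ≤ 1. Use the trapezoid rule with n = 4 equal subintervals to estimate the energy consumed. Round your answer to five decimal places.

Δs = (1 − 0)/4 = 0.25.
h(0) ≈ 1.09861, h(0.25) ≈ 1.17865, h(0.5) ≈ 1.25276, h(0.75) ≈ 1.32176, h(1) ≈ 1.38629.
T_4 = (Δs/2)·[h(s_0) + 2h(s_1) + 2h(s_2) + 2h(s_3) + h(s_4)].
Sum ≈ 1.24891.

1.24891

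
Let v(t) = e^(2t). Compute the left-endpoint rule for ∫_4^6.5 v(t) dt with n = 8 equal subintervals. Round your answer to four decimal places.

158160.9847

Δt = (6.5 − 4)/8 = 0.3125.
Left endpoints: 4, 4.3125, 4.625, 4.9375, 5.25, 5.5625, 5.875, 6.1875.
v(4) ≈ 2980.9580, v(4.3125) ≈ 5569.1627, v(4.625) ≈ 10404.5657, v(4.9375) ≈ 19438.2878, v(5.25) ≈ 36315.5027, v(5.5625) ≈ 67846.2911, v(5.875) ≈ 126753.5590, v(6.1875) ≈ 236806.8242.
Sum = Δt · [v(4) + v(4.3125) + v(4.625) + ...].
Sum ≈ 158160.9847.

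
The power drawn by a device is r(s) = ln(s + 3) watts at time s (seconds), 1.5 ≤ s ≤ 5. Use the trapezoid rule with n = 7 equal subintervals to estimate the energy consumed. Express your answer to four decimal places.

6.3652

Δs = (5 − 1.5)/7 = 0.5.
r(1.5) ≈ 1.5041, r(2) ≈ 1.6094, r(2.5) ≈ 1.7047, r(3) ≈ 1.7918, r(3.5) ≈ 1.8718, r(4) ≈ 1.9459, r(4.5) ≈ 2.0149, r(5) ≈ 2.0794.
T_7 = (Δs/2)·[r(s_0) + 2r(s_1) + ... + 2r(s_{6}) + r(s_7)].
Sum ≈ 6.3652.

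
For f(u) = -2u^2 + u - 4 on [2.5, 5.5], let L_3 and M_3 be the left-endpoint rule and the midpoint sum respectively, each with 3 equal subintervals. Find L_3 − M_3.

L_3 = -79.
M_3 = -100.
L_3 − M_3 = 21.

21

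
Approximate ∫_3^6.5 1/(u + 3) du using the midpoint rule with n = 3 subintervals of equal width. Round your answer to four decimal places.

Δu = (6.5 − 3)/3 = 7/6.
Midpoints: 43/12, 4.75, 71/12.
f(43/12) = 12/79, f(4.75) = 4/31, f(71/12) = 12/107.
Sum = Δu · [f(43/12) + f(4.75) + f(71/12)].
Sum ≈ 0.4586.

0.4586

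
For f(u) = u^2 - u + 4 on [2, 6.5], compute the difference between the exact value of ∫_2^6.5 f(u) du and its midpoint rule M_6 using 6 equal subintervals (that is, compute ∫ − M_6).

Exact integral: ∫_2^6.5 f(u) du = 87.75.
M_6 = 87.5390625.
Error = 87.75 − 87.5390625 = 0.2109375.

0.2109375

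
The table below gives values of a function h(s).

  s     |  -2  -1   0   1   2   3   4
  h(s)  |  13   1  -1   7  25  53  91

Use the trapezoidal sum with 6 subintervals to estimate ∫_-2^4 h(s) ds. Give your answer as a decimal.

137

Δs = 1.
T_6 = (1/2)·[13 + 2·1 + 2·(-1) + 2·7 + 2·25 + 2·53 + 91] = 137.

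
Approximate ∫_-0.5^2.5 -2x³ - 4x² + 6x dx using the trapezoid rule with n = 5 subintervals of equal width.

Δx = (2.5 − (-0.5))/5 = 0.6.
f(-0.5) = -3.75, f(0.1) = 0.558, f(0.7) = 1.554, f(1.3) = -3.354, f(1.9) = -16.758, f(2.5) = -41.25.
T_5 = (Δx/2)·[f(x_0) + 2f(x_1) + ... + 2f(x_{4}) + f(x_5)].
Sum = -24.3.

-24.3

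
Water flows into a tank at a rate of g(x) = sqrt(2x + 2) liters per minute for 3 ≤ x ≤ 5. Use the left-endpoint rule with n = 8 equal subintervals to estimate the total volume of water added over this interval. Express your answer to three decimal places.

6.234

Δx = (5 − 3)/8 = 0.25.
Left endpoints: 3, 3.25, 3.5, 3.75, 4, 4.25, 4.5, 4.75.
g(3) ≈ 2.828, g(3.25) ≈ 2.915, g(3.5) ≈ 3.000, g(3.75) ≈ 3.082, g(4) ≈ 3.162, g(4.25) ≈ 3.240, g(4.5) ≈ 3.317, g(4.75) ≈ 3.391.
Sum = Δx · [g(3) + g(3.25) + g(3.5) + ...].
Sum ≈ 6.234.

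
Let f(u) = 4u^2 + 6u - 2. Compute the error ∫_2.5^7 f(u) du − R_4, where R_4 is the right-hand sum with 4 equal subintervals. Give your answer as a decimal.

-115.171875

Exact integral: ∫_2.5^7 f(u) du = 555.75.
R_4 = 670.921875.
Error = 555.75 − 670.921875 = -115.171875.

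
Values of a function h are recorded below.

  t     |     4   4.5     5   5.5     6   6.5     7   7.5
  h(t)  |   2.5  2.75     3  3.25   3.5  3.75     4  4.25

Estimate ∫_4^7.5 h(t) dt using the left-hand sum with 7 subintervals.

Δt = 0.5.
Sum = 0.5·[2.5 + 2.75 + 3 + 3.25 + 3.5 + 3.75 + 4] = 11.375.

11.375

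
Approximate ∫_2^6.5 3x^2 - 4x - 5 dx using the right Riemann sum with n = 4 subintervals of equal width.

224.89453125

Δx = (6.5 − 2)/4 = 1.125.
Right endpoints: 3.125, 4.25, 5.375, 6.5.
f(3.125) = 11.796875, f(4.25) = 32.1875, f(5.375) = 60.171875, f(6.5) = 95.75.
Sum = Δx · [f(3.125) + f(4.25) + f(5.375) + f(6.5)].
Sum = 224.89453125.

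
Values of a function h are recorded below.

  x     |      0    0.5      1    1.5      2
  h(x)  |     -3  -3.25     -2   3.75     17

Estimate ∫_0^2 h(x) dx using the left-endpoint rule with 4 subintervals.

-2.25

Δx = 0.5.
Sum = 0.5·[(-3) + (-3.25) + (-2) + 3.75] = -2.25.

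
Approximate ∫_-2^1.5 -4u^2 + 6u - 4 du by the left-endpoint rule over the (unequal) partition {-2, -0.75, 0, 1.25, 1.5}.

-53.75

Subinterval widths: 1.25, 0.75, 1.25, 0.25.
Left endpoints: -2, -0.75, 0, 1.25.
f(-2) = -32, f(-0.75) = -10.75, f(0) = -4, f(1.25) = -2.75.
Sum = Σ Δu_i · f(u_i).
Sum = -53.75.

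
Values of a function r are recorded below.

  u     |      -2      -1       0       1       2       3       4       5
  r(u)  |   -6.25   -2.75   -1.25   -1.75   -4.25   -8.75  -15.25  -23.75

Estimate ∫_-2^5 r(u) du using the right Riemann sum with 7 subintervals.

Δu = 1.
Sum = 1·[(-2.75) + (-1.25) + (-1.75) + (-4.25) + (-8.75) + (-15.25) + (-23.75)] = -57.75.

-57.75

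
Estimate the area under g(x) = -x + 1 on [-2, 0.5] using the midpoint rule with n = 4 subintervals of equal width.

Δx = (0.5 − (-2))/4 = 0.625.
Midpoints: -1.6875, -1.0625, -0.4375, 0.1875.
g(-1.6875) = 2.6875, g(-1.0625) = 2.0625, g(-0.4375) = 1.4375, g(0.1875) = 0.8125.
Sum = Δx · [g(-1.6875) + g(-1.0625) + g(-0.4375) + g(0.1875)].
Sum = 4.375.

4.375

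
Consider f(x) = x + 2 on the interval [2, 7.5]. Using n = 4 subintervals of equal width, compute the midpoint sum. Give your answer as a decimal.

37.125

Δx = (7.5 − 2)/4 = 1.375.
Midpoints: 2.6875, 4.0625, 5.4375, 6.8125.
f(2.6875) = 4.6875, f(4.0625) = 6.0625, f(5.4375) = 7.4375, f(6.8125) = 8.8125.
Sum = Δx · [f(2.6875) + f(4.0625) + f(5.4375) + f(6.8125)].
Sum = 37.125.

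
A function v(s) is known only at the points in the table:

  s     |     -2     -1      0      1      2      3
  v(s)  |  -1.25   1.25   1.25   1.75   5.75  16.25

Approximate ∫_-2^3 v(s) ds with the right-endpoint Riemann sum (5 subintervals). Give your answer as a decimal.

Δs = 1.
Sum = 1·[1.25 + 1.25 + 1.75 + 5.75 + 16.25] = 26.25.

26.25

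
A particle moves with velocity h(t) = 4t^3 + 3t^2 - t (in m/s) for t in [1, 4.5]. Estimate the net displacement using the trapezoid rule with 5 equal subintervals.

499.8525

Δt = (4.5 − 1)/5 = 0.7.
h(1) = 6, h(1.7) = 26.622, h(2.4) = 70.176, h(3.1) = 144.894, h(3.8) = 259.008, h(4.5) = 420.75.
T_5 = (Δt/2)·[h(t_0) + 2h(t_1) + ... + 2h(t_{4}) + h(t_5)].
Sum = 499.8525.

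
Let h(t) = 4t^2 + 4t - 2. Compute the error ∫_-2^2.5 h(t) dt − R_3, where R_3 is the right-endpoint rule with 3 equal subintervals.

-27

Exact integral: ∫_-2^2.5 h(t) dt = 27.
R_3 = 54.
Error = 27 − 54 = -27.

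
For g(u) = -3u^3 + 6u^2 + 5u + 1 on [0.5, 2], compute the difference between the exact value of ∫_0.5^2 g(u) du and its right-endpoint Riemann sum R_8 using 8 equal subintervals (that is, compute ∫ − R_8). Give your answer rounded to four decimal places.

-0.5515

Exact integral: ∫_0.5^2 g(u) du = 14.671875.
R_8 ≈ 15.223389.
Error ≈ 14.671875 − 15.223389 ≈ -0.5515.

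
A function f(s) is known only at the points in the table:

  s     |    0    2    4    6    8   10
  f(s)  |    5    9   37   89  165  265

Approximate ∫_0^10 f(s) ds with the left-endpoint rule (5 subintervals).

610

Δs = 2.
Sum = 2·[5 + 9 + 37 + 89 + 165] = 610.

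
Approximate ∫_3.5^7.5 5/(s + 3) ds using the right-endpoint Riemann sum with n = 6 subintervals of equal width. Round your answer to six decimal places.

2.302885

Δs = (7.5 − 3.5)/6 = 2/3.
Right endpoints: 25/6, 29/6, 5.5, 37/6, 41/6, 7.5.
f(25/6) = 30/43, f(29/6) = 30/47, f(5.5) = 10/17, f(37/6) = 6/11, f(41/6) = 30/59, f(7.5) = 10/21.
Sum = Δs · [f(25/6) + f(29/6) + f(5.5) + ...].
Sum ≈ 2.302885.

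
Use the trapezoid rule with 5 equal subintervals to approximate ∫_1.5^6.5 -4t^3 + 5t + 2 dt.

Δt = (6.5 − 1.5)/5 = 1.
f(1.5) = -4, f(2.5) = -48, f(3.5) = -152, f(4.5) = -340, f(5.5) = -636, f(6.5) = -1064.
T_5 = (Δt/2)·[f(t_0) + 2f(t_1) + ... + 2f(t_{4}) + f(t_5)].
Sum = -1710.

-1710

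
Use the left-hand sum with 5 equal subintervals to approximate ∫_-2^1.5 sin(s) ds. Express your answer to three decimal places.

Δs = (1.5 − (-2))/5 = 0.7.
Left endpoints: -2, -1.3, -0.6, 0.1, 0.8.
f(-2) ≈ -0.909, f(-1.3) ≈ -0.964, f(-0.6) ≈ -0.565, f(0.1) ≈ 0.100, f(0.8) ≈ 0.717.
Sum = Δs · [f(-2) + f(-1.3) + f(-0.6) + f(0.1) + f(0.8)].
Sum ≈ -1.134.

-1.134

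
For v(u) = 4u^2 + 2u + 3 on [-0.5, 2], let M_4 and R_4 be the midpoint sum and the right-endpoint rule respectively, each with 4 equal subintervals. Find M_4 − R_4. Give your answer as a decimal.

-7.2265625

M_4 = 21.7578125.
R_4 = 28.984375.
M_4 − R_4 = -7.2265625.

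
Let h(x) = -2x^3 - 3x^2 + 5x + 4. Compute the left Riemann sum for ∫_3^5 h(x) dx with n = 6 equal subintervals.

-284

Δx = (5 − 3)/6 = 1/3.
Left endpoints: 3, 10/3, 11/3, 4, 13/3, 14/3.
h(3) = -62, h(10/3) = -2342/27, h(11/3) = -3148/27, h(4) = -152, h(13/3) = -5222/27, h(14/3) = -6514/27.
Sum = Δx · [h(3) + h(10/3) + h(11/3) + ...].
Sum = -284.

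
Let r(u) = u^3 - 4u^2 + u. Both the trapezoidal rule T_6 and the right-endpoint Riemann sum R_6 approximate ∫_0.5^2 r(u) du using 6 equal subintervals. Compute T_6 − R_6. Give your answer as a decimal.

0.703125

T_6 = -4.64453125.
R_6 = -5.34765625.
T_6 − R_6 = 0.703125.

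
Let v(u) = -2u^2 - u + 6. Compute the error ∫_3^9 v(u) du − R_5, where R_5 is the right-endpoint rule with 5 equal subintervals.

92.88

Exact integral: ∫_3^9 v(u) du = -468.
R_5 = -560.88.
Error = -468 − (-560.88) = 92.88.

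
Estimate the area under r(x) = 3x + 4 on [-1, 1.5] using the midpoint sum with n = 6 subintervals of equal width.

11.875

Δx = (1.5 − (-1))/6 = 5/12.
Midpoints: -19/24, -0.375, 1/24, 11/24, 0.875, 31/24.
r(-19/24) = 1.625, r(-0.375) = 2.875, r(1/24) = 4.125, r(11/24) = 5.375, r(0.875) = 6.625, r(31/24) = 7.875.
Sum = Δx · [r(-19/24) + r(-0.375) + r(1/24) + ...].
Sum = 11.875.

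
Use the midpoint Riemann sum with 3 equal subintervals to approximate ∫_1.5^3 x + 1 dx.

Δx = (3 − 1.5)/3 = 0.5.
Midpoints: 1.75, 2.25, 2.75.
f(1.75) = 2.75, f(2.25) = 3.25, f(2.75) = 3.75.
Sum = Δx · [f(1.75) + f(2.25) + f(2.75)].
Sum = 4.875.

4.875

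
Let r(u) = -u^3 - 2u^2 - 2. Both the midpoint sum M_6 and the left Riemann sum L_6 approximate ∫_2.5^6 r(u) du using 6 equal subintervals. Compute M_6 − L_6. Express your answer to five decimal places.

M_6 ≈ -453.3538050.
L_6 ≈ -381.9486400.
M_6 − L_6 ≈ -71.40516.

-71.40516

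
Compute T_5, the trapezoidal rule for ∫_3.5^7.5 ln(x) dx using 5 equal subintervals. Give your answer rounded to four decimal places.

6.7190

Δx = (7.5 − 3.5)/5 = 0.8.
f(3.5) ≈ 1.2528, f(4.3) ≈ 1.4586, f(5.1) ≈ 1.6292, f(5.9) ≈ 1.7750, f(6.7) ≈ 1.9021, f(7.5) ≈ 2.0149.
T_5 = (Δx/2)·[f(x_0) + 2f(x_1) + ... + 2f(x_{4}) + f(x_5)].
Sum ≈ 6.7190.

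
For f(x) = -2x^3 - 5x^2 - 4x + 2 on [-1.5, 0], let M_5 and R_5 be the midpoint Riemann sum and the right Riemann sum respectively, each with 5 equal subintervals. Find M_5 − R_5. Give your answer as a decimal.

0.241875

M_5 = 4.411875.
R_5 = 4.17.
M_5 − R_5 = 0.241875.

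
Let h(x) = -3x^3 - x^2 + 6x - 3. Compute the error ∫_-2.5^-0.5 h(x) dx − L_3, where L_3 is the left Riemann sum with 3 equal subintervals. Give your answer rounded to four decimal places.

-11.3519

Exact integral: ∫_-2.5^-0.5 h(x) dx ≈ 0.083333.
L_3 ≈ 11.435185.
Error ≈ 0.083333 − 11.435185 ≈ -11.3519.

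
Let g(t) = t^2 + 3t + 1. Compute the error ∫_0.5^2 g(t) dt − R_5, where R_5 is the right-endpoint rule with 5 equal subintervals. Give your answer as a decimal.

-1.26

Exact integral: ∫_0.5^2 g(t) dt = 9.75.
R_5 = 11.01.
Error = 9.75 − 11.01 = -1.26.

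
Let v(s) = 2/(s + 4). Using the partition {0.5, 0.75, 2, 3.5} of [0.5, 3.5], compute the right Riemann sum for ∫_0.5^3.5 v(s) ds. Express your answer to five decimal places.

0.92193

Subinterval widths: 0.25, 1.25, 1.5.
Right endpoints: 0.75, 2, 3.5.
v(0.75) = 8/19, v(2) = 1/3, v(3.5) = 4/15.
Sum = Σ Δs_i · v(s_i).
Sum ≈ 0.92193.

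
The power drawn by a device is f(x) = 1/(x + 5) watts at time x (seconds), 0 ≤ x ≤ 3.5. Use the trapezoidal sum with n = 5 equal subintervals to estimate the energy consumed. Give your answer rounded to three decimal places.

Δx = (3.5 − 0)/5 = 0.7.
f(0) = 0.2, f(0.7) = 10/57, f(1.4) = 0.15625, f(2.1) = 10/71, f(2.8) = 5/39, f(3.5) = 2/17.
T_5 = (Δx/2)·[f(x_0) + 2f(x_1) + ... + 2f(x_{4}) + f(x_5)].
Sum ≈ 0.532.

0.532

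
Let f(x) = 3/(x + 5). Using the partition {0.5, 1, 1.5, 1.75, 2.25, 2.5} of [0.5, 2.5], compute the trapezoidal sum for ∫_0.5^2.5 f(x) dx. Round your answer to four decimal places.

0.9313

Subinterval widths: 0.5, 0.5, 0.25, 0.5, 0.25.
f(0.5) = 6/11, f(1) = 0.5, f(1.5) = 6/13, f(1.75) = 4/9, f(2.25) = 12/29, f(2.5) = 0.4.
On each subinterval the trapezoid contributes (Δx_i/2)·[f(x_{i-1}) + f(x_i)].
Sum ≈ 0.9313.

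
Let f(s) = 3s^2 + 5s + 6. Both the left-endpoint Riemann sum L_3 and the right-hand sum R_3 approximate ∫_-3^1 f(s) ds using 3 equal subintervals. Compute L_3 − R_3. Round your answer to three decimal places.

5.333

L_3 ≈ 38.22222.
R_3 ≈ 32.88889.
L_3 − R_3 ≈ 5.333.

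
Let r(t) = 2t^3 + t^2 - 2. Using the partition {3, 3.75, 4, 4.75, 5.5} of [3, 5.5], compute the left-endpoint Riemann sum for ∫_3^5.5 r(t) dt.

Subinterval widths: 0.75, 0.25, 0.75, 0.75.
Left endpoints: 3, 3.75, 4, 4.75.
r(3) = 61, r(3.75) = 117.53125, r(4) = 142, r(4.75) = 234.90625.
Sum = Σ Δt_i · r(t_i).
Sum = 357.8125.

357.8125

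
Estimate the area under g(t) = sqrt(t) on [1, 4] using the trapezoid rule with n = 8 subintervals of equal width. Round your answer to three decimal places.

Δt = (4 − 1)/8 = 0.375.
g(1) ≈ 1.000, g(1.375) ≈ 1.173, g(1.75) ≈ 1.323, g(2.125) ≈ 1.458, g(2.5) ≈ 1.581, g(2.875) ≈ 1.696, g(3.25) ≈ 1.803, g(3.625) ≈ 1.904, g(4) ≈ 2.000.
T_8 = (Δt/2)·[g(t_0) + 2g(t_1) + ... + 2g(t_{7}) + g(t_8)].
Sum ≈ 4.664.

4.664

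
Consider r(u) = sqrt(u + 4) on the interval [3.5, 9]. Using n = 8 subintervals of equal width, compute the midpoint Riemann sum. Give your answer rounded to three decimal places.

17.556

Δu = (9 − 3.5)/8 = 0.6875.
Midpoints: 3.84375, 4.53125, 5.21875, 5.90625, 6.59375, 7.28125, 7.96875, 8.65625.
r(3.84375) ≈ 2.801, r(4.53125) ≈ 2.921, r(5.21875) ≈ 3.036, r(5.90625) ≈ 3.147, r(6.59375) ≈ 3.255, r(7.28125) ≈ 3.359, r(7.96875) ≈ 3.460, r(8.65625) ≈ 3.558.
Sum = Δu · [r(3.84375) + r(4.53125) + r(5.21875) + ...].
Sum ≈ 17.556.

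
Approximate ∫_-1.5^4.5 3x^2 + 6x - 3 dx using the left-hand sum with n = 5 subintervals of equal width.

80.82

Δx = (4.5 − (-1.5))/5 = 1.2.
Left endpoints: -1.5, -0.3, 0.9, 2.1, 3.3.
f(-1.5) = -5.25, f(-0.3) = -4.53, f(0.9) = 4.83, f(2.1) = 22.83, f(3.3) = 49.47.
Sum = Δx · [f(-1.5) + f(-0.3) + f(0.9) + f(2.1) + f(3.3)].
Sum = 80.82.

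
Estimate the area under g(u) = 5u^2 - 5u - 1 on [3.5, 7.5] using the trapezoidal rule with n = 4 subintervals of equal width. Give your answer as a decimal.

521

Δu = (7.5 − 3.5)/4 = 1.
g(3.5) = 42.75, g(4.5) = 77.75, g(5.5) = 122.75, g(6.5) = 177.75, g(7.5) = 242.75.
T_4 = (Δu/2)·[g(u_0) + 2g(u_1) + 2g(u_2) + 2g(u_3) + g(u_4)].
Sum = 521.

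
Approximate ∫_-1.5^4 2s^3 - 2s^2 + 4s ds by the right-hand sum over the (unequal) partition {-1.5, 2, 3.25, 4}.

Subinterval widths: 3.5, 1.25, 0.75.
Right endpoints: 2, 3.25, 4.
f(2) = 16, f(3.25) = 60.53125, f(4) = 112.
Sum = Σ Δs_i · f(s_i).
Sum = 215.6640625.

215.6640625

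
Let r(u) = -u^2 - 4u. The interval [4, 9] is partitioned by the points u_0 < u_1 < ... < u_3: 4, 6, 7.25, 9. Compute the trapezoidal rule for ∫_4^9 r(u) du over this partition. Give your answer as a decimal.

-354.21875

Subinterval widths: 2, 1.25, 1.75.
r(4) = -32, r(6) = -60, r(7.25) = -81.5625, r(9) = -117.
On each subinterval the trapezoid contributes (Δu_i/2)·[r(u_{i-1}) + r(u_i)].
Sum = -354.21875.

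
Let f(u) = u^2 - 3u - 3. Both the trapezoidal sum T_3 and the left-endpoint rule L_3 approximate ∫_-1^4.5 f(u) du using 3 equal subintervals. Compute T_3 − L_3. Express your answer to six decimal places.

2.520833

T_3 ≈ -11.58564815.
L_3 ≈ -14.10648148.
T_3 − L_3 ≈ 2.520833.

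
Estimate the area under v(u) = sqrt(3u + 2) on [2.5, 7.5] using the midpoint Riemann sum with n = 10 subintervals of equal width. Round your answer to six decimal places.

Δu = (7.5 − 2.5)/10 = 0.5.
Midpoints: 2.75, 3.25, 3.75, 4.25, 4.75, 5.25, 5.75, 6.25, 6.75, 7.25.
v(2.75) ≈ 3.201562, v(3.25) ≈ 3.427827, v(3.75) ≈ 3.640055, v(4.25) ≈ 3.840573, v(4.75) ≈ 4.031129, v(5.25) ≈ 4.213075, v(5.75) ≈ 4.387482, v(6.25) ≈ 4.555217, v(6.75) ≈ 4.716991, v(7.25) ≈ 4.873397.
Sum = Δu · [v(2.75) + v(3.25) + v(3.75) + ...].
Sum ≈ 20.443654.

20.443654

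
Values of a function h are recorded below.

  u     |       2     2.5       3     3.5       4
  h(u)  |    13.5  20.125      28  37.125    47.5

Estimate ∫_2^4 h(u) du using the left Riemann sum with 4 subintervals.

49.375

Δu = 0.5.
Sum = 0.5·[13.5 + 20.125 + 28 + 37.125] = 49.375.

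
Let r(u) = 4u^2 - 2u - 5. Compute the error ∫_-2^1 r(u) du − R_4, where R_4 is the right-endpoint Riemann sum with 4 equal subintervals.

5.625

Exact integral: ∫_-2^1 r(u) du = 0.
R_4 = -5.625.
Error = 0 − (-5.625) = 5.625.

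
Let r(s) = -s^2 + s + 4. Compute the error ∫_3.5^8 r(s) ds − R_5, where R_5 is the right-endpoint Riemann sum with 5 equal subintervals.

Exact integral: ∫_3.5^8 r(s) ds = -112.5.
R_5 = -134.37.
Error = -112.5 − (-134.37) = 21.87.

21.87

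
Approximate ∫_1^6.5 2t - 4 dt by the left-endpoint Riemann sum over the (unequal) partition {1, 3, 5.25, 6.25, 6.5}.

9.125

Subinterval widths: 2, 2.25, 1, 0.25.
Left endpoints: 1, 3, 5.25, 6.25.
f(1) = -2, f(3) = 2, f(5.25) = 6.5, f(6.25) = 8.5.
Sum = Σ Δt_i · f(t_i).
Sum = 9.125.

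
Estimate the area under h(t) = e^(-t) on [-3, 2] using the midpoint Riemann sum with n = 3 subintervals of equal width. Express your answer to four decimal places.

17.8154

Δt = (2 − (-3))/3 = 5/3.
Midpoints: -13/6, -0.5, 7/6.
h(-13/6) ≈ 8.7291, h(-0.5) ≈ 1.6487, h(7/6) ≈ 0.3114.
Sum = Δt · [h(-13/6) + h(-0.5) + h(7/6)].
Sum ≈ 17.8154.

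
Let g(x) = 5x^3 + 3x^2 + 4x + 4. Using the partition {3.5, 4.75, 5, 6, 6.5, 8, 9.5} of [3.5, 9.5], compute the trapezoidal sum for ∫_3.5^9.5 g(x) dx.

11164.20703125

Subinterval widths: 1.25, 0.25, 1, 0.5, 1.5, 1.5.
g(3.5) = 269.125, g(4.75) = 626.546875, g(5) = 724, g(6) = 1216, g(6.5) = 1529.875, g(8) = 2788, g(9.5) = 4599.625.
On each subinterval the trapezoid contributes (Δx_i/2)·[g(x_{i-1}) + g(x_i)].
Sum = 11164.20703125.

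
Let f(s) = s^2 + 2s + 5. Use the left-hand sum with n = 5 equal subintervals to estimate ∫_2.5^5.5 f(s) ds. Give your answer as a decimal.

80.43

Δs = (5.5 − 2.5)/5 = 0.6.
Left endpoints: 2.5, 3.1, 3.7, 4.3, 4.9.
f(2.5) = 16.25, f(3.1) = 20.81, f(3.7) = 26.09, f(4.3) = 32.09, f(4.9) = 38.81.
Sum = Δs · [f(2.5) + f(3.1) + f(3.7) + f(4.3) + f(4.9)].
Sum = 80.43.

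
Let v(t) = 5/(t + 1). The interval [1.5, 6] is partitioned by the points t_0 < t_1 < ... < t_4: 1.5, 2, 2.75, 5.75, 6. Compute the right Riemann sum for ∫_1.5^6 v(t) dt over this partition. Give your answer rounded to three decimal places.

4.234

Subinterval widths: 0.5, 0.75, 3, 0.25.
Right endpoints: 2, 2.75, 5.75, 6.
v(2) = 5/3, v(2.75) = 4/3, v(5.75) = 20/27, v(6) = 5/7.
Sum = Σ Δt_i · v(t_i).
Sum ≈ 4.234.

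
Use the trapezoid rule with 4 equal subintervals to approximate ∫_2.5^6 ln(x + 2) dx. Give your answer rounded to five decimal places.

Δx = (6 − 2.5)/4 = 0.875.
f(2.5) ≈ 1.50408, f(3.375) ≈ 1.68176, f(4.25) ≈ 1.83258, f(5.125) ≈ 1.96361, f(6) ≈ 2.07944.
T_4 = (Δx/2)·[f(x_0) + 2f(x_1) + 2f(x_2) + 2f(x_3) + f(x_4)].
Sum ≈ 6.36100.

6.36100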